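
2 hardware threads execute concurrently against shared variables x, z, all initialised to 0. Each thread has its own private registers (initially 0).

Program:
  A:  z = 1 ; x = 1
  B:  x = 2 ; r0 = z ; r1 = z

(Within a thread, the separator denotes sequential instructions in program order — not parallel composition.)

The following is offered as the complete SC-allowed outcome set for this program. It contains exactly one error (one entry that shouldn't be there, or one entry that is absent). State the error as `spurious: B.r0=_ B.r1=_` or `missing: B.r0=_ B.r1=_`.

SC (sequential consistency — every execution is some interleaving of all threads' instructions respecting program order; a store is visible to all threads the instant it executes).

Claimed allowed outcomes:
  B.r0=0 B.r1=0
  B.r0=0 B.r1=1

missing: B.r0=1 B.r1=1

outcome vector order: (B.r0,B.r1)
[SC] allowed = {0/0, 0/1, 1/1}
SC∖claimed = {1/1}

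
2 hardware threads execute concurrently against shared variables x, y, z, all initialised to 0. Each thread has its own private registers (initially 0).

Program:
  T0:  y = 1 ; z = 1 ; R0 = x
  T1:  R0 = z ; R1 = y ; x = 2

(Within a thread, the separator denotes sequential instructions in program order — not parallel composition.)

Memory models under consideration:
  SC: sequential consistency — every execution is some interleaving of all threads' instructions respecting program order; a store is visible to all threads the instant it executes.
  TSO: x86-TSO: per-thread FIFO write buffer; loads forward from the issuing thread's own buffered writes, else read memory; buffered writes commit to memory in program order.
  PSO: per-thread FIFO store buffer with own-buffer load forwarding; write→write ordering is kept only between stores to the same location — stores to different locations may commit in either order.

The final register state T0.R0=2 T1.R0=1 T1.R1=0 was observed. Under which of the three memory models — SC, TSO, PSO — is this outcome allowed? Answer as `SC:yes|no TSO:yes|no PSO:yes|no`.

outcome vector order: (T0.R0,T1.R0,T1.R1)
under SC → 0/0/0 0/0/1 0/1/1 2/0/0 2/0/1 2/1/1
under TSO → 0/0/0 0/0/1 0/1/1 2/0/0 2/0/1 2/1/1
under PSO → 0/0/0 0/0/1 0/1/0 0/1/1 2/0/0 2/0/1 2/1/0 2/1/1
target 2/1/0 ∈ {PSO}

SC:no TSO:no PSO:yes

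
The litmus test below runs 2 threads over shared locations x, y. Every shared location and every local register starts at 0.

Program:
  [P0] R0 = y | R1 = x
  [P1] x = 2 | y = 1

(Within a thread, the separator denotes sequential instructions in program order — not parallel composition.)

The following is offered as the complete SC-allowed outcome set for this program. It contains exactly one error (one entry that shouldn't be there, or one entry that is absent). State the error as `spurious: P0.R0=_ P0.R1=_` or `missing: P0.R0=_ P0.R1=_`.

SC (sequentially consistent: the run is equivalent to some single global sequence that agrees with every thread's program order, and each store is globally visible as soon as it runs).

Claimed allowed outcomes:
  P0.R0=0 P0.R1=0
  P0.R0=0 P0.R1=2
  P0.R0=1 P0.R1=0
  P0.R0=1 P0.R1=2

outcome vector order: (P0.R0,P0.R1)
[SC] allowed = {00 02 12}
claimed∖SC = {10}

spurious: P0.R0=1 P0.R1=0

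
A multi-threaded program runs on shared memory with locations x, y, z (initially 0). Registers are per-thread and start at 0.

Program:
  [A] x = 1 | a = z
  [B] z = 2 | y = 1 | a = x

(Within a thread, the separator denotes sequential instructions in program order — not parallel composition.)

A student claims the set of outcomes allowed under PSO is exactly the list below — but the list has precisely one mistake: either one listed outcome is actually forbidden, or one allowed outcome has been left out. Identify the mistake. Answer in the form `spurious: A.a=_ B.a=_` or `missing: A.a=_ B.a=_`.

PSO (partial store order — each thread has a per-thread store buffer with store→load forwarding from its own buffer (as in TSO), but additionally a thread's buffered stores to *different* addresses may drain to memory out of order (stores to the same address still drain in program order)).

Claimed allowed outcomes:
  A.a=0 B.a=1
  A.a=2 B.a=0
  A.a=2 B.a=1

outcome vector order: (A.a,B.a)
under PSO → 00 01 20 21
PSO∖claimed = {00}

missing: A.a=0 B.a=0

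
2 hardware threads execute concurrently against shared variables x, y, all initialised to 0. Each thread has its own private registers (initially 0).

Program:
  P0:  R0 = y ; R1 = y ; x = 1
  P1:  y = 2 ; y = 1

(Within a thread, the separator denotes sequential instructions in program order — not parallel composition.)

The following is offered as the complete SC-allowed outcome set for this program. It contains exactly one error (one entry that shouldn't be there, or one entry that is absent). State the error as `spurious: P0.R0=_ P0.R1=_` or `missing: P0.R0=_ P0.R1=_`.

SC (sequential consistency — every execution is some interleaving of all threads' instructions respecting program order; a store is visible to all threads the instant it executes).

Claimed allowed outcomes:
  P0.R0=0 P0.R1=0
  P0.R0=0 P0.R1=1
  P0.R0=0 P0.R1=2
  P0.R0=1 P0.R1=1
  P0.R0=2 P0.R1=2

missing: P0.R0=2 P0.R1=1

outcome vector order: (P0.R0,P0.R1)
SC (6): 00; 01; 02; 11; 21; 22
SC∖claimed = {21}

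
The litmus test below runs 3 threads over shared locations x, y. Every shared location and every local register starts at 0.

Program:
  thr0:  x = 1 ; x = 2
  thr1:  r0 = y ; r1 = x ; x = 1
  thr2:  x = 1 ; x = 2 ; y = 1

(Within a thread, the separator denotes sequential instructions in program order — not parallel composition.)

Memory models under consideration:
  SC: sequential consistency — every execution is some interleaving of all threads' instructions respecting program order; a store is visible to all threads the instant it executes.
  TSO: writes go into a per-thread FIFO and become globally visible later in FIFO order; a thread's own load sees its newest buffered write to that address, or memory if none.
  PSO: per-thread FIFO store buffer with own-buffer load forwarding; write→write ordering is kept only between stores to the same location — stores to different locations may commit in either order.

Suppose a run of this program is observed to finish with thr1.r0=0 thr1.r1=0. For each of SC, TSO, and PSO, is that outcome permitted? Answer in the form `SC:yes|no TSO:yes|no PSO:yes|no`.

SC:yes TSO:yes PSO:yes

outcome vector order: (thr1.r0,thr1.r1)
under SC → 0/0; 0/1; 0/2; 1/1; 1/2
under TSO → 0/0; 0/1; 0/2; 1/1; 1/2
under PSO → 0/0; 0/1; 0/2; 1/0; 1/1; 1/2
target 0/0 ∈ {SC,TSO,PSO}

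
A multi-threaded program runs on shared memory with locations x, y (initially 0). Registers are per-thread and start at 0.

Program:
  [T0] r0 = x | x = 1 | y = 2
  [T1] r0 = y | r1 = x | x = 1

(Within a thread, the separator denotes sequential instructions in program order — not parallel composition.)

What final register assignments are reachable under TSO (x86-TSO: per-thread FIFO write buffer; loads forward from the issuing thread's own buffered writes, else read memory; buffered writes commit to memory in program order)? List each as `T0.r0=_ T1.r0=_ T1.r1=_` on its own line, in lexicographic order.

outcome vector order: (T0.r0,T1.r0,T1.r1)
|TSO outcomes| = 4

T0.r0=0 T1.r0=0 T1.r1=0
T0.r0=0 T1.r0=0 T1.r1=1
T0.r0=0 T1.r0=2 T1.r1=1
T0.r0=1 T1.r0=0 T1.r1=0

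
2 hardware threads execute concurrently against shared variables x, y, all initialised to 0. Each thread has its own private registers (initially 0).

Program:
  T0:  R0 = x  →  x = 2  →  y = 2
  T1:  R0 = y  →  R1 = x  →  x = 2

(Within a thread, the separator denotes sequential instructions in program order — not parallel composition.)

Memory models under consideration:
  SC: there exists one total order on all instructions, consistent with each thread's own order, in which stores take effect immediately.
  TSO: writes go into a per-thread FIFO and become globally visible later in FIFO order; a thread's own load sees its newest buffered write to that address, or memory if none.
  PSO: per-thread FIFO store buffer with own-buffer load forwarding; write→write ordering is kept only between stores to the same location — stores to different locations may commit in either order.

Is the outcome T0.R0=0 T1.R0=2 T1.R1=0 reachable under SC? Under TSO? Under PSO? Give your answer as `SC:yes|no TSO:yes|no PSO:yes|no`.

outcome vector order: (T0.R0,T1.R0,T1.R1)
under SC → (0,0,0), (0,0,2), (0,2,2), (2,0,0)
under TSO → (0,0,0), (0,0,2), (0,2,2), (2,0,0)
under PSO → (0,0,0), (0,0,2), (0,2,0), (0,2,2), (2,0,0)
target (0,2,0) ∈ {PSO}

SC:no TSO:no PSO:yes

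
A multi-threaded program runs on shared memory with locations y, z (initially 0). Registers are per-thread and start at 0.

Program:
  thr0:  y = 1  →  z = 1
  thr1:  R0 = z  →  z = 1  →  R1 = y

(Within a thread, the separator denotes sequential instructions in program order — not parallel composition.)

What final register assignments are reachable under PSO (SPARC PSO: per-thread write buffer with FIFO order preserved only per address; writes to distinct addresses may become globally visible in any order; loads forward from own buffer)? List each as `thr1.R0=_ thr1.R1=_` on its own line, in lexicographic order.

outcome vector order: (thr1.R0,thr1.R1)
|PSO outcomes| = 4

thr1.R0=0 thr1.R1=0
thr1.R0=0 thr1.R1=1
thr1.R0=1 thr1.R1=0
thr1.R0=1 thr1.R1=1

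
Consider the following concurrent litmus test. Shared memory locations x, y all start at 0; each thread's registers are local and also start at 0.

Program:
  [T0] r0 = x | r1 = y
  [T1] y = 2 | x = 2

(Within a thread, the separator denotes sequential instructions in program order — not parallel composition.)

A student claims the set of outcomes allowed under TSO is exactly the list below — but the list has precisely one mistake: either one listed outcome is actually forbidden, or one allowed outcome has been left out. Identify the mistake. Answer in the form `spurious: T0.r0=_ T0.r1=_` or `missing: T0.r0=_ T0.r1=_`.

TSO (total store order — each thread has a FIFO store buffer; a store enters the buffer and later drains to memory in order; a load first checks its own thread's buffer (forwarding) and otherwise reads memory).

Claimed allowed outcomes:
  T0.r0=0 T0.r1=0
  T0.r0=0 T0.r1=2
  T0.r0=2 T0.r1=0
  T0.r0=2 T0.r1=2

spurious: T0.r0=2 T0.r1=0

outcome vector order: (T0.r0,T0.r1)
TSO (3): (0,0) (0,2) (2,2)
claimed∖TSO = {(2,0)}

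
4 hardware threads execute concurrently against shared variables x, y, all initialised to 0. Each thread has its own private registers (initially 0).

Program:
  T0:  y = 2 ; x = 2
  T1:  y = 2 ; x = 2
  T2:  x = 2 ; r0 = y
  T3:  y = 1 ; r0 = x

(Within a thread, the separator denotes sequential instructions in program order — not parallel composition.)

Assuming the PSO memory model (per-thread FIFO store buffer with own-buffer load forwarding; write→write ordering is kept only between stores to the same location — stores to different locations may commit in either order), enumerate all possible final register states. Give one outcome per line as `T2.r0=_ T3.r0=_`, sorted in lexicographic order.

outcome vector order: (T2.r0,T3.r0)
|PSO outcomes| = 6

T2.r0=0 T3.r0=0
T2.r0=0 T3.r0=2
T2.r0=1 T3.r0=0
T2.r0=1 T3.r0=2
T2.r0=2 T3.r0=0
T2.r0=2 T3.r0=2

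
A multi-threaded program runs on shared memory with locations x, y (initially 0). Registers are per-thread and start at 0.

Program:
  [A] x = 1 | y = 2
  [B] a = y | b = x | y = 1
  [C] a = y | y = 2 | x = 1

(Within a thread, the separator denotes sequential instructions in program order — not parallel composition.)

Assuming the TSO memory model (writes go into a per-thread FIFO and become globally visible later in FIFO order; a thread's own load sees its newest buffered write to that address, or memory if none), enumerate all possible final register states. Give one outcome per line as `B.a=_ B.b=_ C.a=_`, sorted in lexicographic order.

outcome vector order: (B.a,B.b,C.a)
|TSO outcomes| = 10

B.a=0 B.b=0 C.a=0
B.a=0 B.b=0 C.a=1
B.a=0 B.b=0 C.a=2
B.a=0 B.b=1 C.a=0
B.a=0 B.b=1 C.a=1
B.a=0 B.b=1 C.a=2
B.a=2 B.b=0 C.a=0
B.a=2 B.b=1 C.a=0
B.a=2 B.b=1 C.a=1
B.a=2 B.b=1 C.a=2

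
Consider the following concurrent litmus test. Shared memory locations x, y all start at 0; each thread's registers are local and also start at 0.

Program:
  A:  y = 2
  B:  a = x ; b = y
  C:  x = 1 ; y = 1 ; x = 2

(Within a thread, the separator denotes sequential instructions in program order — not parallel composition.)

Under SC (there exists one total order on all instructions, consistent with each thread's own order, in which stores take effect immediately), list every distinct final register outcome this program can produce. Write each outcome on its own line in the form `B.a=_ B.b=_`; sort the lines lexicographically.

B.a=0 B.b=0
B.a=0 B.b=1
B.a=0 B.b=2
B.a=1 B.b=0
B.a=1 B.b=1
B.a=1 B.b=2
B.a=2 B.b=1
B.a=2 B.b=2

outcome vector order: (B.a,B.b)
|SC outcomes| = 8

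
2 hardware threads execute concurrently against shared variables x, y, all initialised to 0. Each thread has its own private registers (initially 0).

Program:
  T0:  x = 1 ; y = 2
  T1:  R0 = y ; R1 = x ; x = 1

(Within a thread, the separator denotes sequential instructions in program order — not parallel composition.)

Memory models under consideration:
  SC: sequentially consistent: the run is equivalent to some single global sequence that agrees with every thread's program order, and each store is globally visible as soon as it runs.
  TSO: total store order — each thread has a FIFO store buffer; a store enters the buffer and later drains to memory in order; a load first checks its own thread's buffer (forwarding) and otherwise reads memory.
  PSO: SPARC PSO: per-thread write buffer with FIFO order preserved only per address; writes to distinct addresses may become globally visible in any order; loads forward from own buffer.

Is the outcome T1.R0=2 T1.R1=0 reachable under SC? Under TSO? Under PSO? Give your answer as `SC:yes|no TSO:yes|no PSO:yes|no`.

outcome vector order: (T1.R0,T1.R1)
SC (3): 0/0 0/1 2/1
TSO (3): 0/0 0/1 2/1
PSO (4): 0/0 0/1 2/0 2/1
target 2/0 ∈ {PSO}

SC:no TSO:no PSO:yes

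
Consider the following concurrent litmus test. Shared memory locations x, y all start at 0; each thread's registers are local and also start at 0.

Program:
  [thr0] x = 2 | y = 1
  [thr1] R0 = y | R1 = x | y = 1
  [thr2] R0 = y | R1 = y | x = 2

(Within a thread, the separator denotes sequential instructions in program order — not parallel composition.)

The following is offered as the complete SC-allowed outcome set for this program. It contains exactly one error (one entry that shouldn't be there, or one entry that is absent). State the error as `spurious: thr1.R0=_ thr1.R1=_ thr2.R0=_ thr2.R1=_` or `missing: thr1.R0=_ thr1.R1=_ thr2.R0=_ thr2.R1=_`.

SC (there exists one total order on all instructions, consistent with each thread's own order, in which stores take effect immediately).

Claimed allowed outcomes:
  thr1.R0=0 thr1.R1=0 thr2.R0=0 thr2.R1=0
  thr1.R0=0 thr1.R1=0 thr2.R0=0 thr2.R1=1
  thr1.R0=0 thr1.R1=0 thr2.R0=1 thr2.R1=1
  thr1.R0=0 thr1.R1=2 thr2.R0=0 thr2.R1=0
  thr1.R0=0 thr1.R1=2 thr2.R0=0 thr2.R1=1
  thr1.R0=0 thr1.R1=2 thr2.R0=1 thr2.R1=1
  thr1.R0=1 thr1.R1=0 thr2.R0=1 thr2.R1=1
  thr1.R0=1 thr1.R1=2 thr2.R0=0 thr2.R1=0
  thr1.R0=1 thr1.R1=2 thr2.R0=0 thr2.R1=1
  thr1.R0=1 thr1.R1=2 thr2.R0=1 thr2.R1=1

outcome vector order: (thr1.R0,thr1.R1,thr2.R0,thr2.R1)
[SC] allowed = {0/0/0/0; 0/0/0/1; 0/0/1/1; 0/2/0/0; 0/2/0/1; 0/2/1/1; 1/2/0/0; 1/2/0/1; 1/2/1/1}
claimed∖SC = {1/0/1/1}

spurious: thr1.R0=1 thr1.R1=0 thr2.R0=1 thr2.R1=1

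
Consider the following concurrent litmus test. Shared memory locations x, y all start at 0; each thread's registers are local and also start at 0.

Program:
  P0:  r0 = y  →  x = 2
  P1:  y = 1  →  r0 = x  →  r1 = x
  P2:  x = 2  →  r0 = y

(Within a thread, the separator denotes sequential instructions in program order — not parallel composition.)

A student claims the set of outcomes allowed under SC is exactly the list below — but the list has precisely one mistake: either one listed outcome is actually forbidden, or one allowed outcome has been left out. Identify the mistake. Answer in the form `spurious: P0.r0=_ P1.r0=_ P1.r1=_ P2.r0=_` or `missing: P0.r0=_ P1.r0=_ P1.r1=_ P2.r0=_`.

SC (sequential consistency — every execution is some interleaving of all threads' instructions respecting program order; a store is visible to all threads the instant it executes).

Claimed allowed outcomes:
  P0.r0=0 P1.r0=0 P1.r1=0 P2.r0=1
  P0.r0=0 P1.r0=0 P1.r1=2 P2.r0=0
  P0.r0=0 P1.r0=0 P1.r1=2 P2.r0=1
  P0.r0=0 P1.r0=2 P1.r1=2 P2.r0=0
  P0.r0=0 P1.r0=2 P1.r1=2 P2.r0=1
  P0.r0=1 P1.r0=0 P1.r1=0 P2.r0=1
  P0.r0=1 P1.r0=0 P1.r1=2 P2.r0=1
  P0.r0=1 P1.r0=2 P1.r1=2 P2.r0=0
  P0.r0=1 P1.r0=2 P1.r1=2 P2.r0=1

spurious: P0.r0=0 P1.r0=0 P1.r1=2 P2.r0=0

outcome vector order: (P0.r0,P1.r0,P1.r1,P2.r0)
[SC] allowed = {0001; 0021; 0220; 0221; 1001; 1021; 1220; 1221}
claimed∖SC = {0020}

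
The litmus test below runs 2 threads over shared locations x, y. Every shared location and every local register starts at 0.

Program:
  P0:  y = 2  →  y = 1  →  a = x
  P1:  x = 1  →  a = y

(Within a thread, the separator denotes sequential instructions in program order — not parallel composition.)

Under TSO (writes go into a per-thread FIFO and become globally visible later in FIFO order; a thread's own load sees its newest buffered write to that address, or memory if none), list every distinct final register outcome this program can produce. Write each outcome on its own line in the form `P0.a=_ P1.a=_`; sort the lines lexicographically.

outcome vector order: (P0.a,P1.a)
|TSO outcomes| = 6

P0.a=0 P1.a=0
P0.a=0 P1.a=1
P0.a=0 P1.a=2
P0.a=1 P1.a=0
P0.a=1 P1.a=1
P0.a=1 P1.a=2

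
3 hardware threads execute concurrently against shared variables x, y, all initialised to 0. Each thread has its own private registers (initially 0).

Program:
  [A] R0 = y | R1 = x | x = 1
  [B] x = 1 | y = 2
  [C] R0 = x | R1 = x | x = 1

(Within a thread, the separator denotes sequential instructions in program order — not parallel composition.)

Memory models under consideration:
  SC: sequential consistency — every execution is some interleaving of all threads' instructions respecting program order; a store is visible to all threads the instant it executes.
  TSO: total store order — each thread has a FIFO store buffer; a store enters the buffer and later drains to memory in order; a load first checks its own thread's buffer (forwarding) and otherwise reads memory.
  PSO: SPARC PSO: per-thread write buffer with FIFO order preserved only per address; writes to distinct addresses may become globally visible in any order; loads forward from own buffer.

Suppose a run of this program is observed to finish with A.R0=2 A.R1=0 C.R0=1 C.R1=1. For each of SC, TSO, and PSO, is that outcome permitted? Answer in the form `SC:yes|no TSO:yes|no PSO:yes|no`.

outcome vector order: (A.R0,A.R1,C.R0,C.R1)
SC: 9 outcomes — {<0 0 0 0>, <0 0 0 1>, <0 0 1 1>, <0 1 0 0>, <0 1 0 1>, <0 1 1 1>, <2 1 0 0>, <2 1 0 1>, <2 1 1 1>}
TSO: 9 outcomes — {<0 0 0 0>, <0 0 0 1>, <0 0 1 1>, <0 1 0 0>, <0 1 0 1>, <0 1 1 1>, <2 1 0 0>, <2 1 0 1>, <2 1 1 1>}
PSO: 12 outcomes — {<0 0 0 0>, <0 0 0 1>, <0 0 1 1>, <0 1 0 0>, <0 1 0 1>, <0 1 1 1>, <2 0 0 0>, <2 0 0 1>, <2 0 1 1>, <2 1 0 0>, <2 1 0 1>, <2 1 1 1>}
target <2 0 1 1> ∈ {PSO}

SC:no TSO:no PSO:yes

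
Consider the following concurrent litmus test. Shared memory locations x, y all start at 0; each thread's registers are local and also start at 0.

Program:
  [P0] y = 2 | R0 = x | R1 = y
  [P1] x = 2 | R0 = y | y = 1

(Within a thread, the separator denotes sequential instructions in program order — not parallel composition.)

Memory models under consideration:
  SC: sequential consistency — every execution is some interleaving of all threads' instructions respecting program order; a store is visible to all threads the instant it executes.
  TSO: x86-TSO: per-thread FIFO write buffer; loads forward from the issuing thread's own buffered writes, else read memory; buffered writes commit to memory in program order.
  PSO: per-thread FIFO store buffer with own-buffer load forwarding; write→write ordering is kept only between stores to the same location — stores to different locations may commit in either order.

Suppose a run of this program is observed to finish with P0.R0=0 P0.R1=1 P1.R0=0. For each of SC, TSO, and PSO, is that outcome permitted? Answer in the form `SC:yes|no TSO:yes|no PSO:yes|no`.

SC:no TSO:yes PSO:yes

outcome vector order: (P0.R0,P0.R1,P1.R0)
[SC] allowed = {012 022 210 212 220 222}
[TSO] allowed = {010 012 020 022 210 212 220 222}
[PSO] allowed = {010 012 020 022 210 212 220 222}
target 010 ∈ {TSO,PSO}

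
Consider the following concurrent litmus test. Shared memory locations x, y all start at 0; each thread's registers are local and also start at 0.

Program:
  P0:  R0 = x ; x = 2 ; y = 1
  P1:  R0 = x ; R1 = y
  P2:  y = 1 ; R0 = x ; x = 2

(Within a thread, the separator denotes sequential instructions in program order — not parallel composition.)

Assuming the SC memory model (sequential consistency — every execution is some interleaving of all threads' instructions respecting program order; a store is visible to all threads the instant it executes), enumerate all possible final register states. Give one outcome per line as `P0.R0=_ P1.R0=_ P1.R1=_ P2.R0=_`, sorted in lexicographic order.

outcome vector order: (P0.R0,P1.R0,P1.R1,P2.R0)
|SC outcomes| = 10

P0.R0=0 P1.R0=0 P1.R1=0 P2.R0=0
P0.R0=0 P1.R0=0 P1.R1=0 P2.R0=2
P0.R0=0 P1.R0=0 P1.R1=1 P2.R0=0
P0.R0=0 P1.R0=0 P1.R1=1 P2.R0=2
P0.R0=0 P1.R0=2 P1.R1=0 P2.R0=2
P0.R0=0 P1.R0=2 P1.R1=1 P2.R0=0
P0.R0=0 P1.R0=2 P1.R1=1 P2.R0=2
P0.R0=2 P1.R0=0 P1.R1=0 P2.R0=0
P0.R0=2 P1.R0=0 P1.R1=1 P2.R0=0
P0.R0=2 P1.R0=2 P1.R1=1 P2.R0=0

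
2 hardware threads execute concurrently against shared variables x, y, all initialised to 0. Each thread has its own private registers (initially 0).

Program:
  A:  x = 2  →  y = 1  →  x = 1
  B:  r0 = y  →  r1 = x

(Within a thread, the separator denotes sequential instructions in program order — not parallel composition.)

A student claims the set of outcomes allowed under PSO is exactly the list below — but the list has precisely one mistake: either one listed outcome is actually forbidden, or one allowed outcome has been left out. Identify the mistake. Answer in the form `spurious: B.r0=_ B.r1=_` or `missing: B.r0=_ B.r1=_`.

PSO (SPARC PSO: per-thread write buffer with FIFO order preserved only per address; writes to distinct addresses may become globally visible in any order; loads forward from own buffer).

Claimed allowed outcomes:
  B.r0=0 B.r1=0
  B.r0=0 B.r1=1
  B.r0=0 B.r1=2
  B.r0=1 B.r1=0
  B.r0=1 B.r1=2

outcome vector order: (B.r0,B.r1)
under PSO → 0/0, 0/1, 0/2, 1/0, 1/1, 1/2
PSO∖claimed = {1/1}

missing: B.r0=1 B.r1=1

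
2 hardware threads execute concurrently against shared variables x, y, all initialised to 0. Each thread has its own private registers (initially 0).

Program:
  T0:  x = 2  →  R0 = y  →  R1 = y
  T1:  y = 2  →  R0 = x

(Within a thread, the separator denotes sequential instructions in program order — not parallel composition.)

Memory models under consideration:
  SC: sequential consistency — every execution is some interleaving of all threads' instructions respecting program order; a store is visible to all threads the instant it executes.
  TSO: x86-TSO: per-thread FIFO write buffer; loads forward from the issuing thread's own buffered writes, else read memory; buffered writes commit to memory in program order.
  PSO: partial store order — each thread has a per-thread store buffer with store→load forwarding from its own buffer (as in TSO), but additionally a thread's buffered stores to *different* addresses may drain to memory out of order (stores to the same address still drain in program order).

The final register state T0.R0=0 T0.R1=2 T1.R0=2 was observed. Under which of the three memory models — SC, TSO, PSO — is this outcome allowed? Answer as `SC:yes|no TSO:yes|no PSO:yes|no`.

SC:yes TSO:yes PSO:yes

outcome vector order: (T0.R0,T0.R1,T1.R0)
[SC] allowed = {002, 022, 220, 222}
[TSO] allowed = {000, 002, 020, 022, 220, 222}
[PSO] allowed = {000, 002, 020, 022, 220, 222}
target 022 ∈ {SC,TSO,PSO}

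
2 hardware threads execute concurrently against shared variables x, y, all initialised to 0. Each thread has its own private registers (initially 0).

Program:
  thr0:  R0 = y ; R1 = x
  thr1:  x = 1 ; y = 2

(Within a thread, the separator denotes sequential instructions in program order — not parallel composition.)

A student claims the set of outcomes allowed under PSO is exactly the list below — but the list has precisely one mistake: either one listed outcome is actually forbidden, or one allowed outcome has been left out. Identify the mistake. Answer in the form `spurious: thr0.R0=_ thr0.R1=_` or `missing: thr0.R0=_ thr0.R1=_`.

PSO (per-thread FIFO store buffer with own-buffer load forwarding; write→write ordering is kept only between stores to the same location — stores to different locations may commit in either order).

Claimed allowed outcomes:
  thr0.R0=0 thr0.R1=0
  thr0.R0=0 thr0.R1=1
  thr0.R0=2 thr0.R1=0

missing: thr0.R0=2 thr0.R1=1

outcome vector order: (thr0.R0,thr0.R1)
PSO (4): 00; 01; 20; 21
PSO∖claimed = {21}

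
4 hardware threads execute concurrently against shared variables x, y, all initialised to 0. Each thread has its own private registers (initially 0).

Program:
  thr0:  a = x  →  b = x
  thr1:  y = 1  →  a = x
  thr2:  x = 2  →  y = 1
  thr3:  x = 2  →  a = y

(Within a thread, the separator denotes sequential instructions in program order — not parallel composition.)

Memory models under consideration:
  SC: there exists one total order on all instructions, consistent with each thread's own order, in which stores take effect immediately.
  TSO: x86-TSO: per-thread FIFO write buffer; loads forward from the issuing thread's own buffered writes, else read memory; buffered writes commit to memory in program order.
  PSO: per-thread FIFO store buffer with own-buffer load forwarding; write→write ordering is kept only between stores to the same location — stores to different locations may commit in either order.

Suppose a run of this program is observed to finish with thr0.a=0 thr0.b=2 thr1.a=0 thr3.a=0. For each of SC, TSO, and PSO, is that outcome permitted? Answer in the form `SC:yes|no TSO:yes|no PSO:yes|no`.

SC:no TSO:yes PSO:yes

outcome vector order: (thr0.a,thr0.b,thr1.a,thr3.a)
[SC] allowed = {(0,0,0,1) (0,0,2,0) (0,0,2,1) (0,2,0,1) (0,2,2,0) (0,2,2,1) (2,2,0,1) (2,2,2,0) (2,2,2,1)}
[TSO] allowed = {(0,0,0,0) (0,0,0,1) (0,0,2,0) (0,0,2,1) (0,2,0,0) (0,2,0,1) (0,2,2,0) (0,2,2,1) (2,2,0,0) (2,2,0,1) (2,2,2,0) (2,2,2,1)}
[PSO] allowed = {(0,0,0,0) (0,0,0,1) (0,0,2,0) (0,0,2,1) (0,2,0,0) (0,2,0,1) (0,2,2,0) (0,2,2,1) (2,2,0,0) (2,2,0,1) (2,2,2,0) (2,2,2,1)}
target (0,2,0,0) ∈ {TSO,PSO}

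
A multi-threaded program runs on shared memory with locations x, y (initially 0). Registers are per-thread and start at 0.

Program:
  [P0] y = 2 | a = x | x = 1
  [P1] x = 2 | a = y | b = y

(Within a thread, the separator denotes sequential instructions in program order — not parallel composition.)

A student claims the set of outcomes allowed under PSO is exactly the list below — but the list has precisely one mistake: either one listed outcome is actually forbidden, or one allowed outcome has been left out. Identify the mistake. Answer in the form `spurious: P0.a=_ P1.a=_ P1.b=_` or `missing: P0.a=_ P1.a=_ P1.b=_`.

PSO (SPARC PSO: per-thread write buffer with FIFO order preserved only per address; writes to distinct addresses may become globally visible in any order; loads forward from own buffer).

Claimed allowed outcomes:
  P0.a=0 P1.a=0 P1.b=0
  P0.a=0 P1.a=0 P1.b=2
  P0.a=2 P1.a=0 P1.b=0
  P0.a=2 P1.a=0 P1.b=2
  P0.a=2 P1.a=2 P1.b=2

outcome vector order: (P0.a,P1.a,P1.b)
[PSO] allowed = {<0 0 0>, <0 0 2>, <0 2 2>, <2 0 0>, <2 0 2>, <2 2 2>}
PSO∖claimed = {<0 2 2>}

missing: P0.a=0 P1.a=2 P1.b=2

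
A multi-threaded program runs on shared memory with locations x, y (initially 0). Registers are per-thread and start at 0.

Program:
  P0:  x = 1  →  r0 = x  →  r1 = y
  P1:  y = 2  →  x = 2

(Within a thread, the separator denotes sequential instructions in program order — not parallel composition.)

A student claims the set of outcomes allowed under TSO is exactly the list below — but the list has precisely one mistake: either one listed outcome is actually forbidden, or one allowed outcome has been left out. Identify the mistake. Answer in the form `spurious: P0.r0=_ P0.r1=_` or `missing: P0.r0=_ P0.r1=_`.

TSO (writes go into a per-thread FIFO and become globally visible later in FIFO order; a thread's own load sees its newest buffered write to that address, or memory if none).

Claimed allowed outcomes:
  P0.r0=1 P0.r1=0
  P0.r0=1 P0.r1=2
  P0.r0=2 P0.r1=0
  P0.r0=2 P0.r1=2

spurious: P0.r0=2 P0.r1=0

outcome vector order: (P0.r0,P0.r1)
under TSO → 10 12 22
claimed∖TSO = {20}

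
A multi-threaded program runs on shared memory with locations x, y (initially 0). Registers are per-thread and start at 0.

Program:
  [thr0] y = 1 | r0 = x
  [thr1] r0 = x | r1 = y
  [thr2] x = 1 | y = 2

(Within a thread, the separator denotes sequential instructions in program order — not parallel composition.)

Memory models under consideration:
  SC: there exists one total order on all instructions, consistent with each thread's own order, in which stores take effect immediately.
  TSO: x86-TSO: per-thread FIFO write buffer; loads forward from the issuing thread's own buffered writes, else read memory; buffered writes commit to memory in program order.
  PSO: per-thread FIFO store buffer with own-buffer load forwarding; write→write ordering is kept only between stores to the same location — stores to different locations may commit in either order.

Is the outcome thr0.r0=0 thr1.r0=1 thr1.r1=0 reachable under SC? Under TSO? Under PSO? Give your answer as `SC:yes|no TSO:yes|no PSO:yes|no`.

outcome vector order: (thr0.r0,thr1.r0,thr1.r1)
[SC] allowed = {<0 0 0> <0 0 1> <0 0 2> <0 1 1> <0 1 2> <1 0 0> <1 0 1> <1 0 2> <1 1 0> <1 1 1> <1 1 2>}
[TSO] allowed = {<0 0 0> <0 0 1> <0 0 2> <0 1 0> <0 1 1> <0 1 2> <1 0 0> <1 0 1> <1 0 2> <1 1 0> <1 1 1> <1 1 2>}
[PSO] allowed = {<0 0 0> <0 0 1> <0 0 2> <0 1 0> <0 1 1> <0 1 2> <1 0 0> <1 0 1> <1 0 2> <1 1 0> <1 1 1> <1 1 2>}
target <0 1 0> ∈ {TSO,PSO}

SC:no TSO:yes PSO:yes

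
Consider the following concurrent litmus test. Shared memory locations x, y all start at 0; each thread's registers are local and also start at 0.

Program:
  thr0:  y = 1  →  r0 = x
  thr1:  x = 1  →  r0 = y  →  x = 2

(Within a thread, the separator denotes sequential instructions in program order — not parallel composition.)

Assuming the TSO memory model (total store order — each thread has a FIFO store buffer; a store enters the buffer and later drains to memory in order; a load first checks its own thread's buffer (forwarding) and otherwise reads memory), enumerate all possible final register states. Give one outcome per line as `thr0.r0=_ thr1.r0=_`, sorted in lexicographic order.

thr0.r0=0 thr1.r0=0
thr0.r0=0 thr1.r0=1
thr0.r0=1 thr1.r0=0
thr0.r0=1 thr1.r0=1
thr0.r0=2 thr1.r0=0
thr0.r0=2 thr1.r0=1

outcome vector order: (thr0.r0,thr1.r0)
|TSO outcomes| = 6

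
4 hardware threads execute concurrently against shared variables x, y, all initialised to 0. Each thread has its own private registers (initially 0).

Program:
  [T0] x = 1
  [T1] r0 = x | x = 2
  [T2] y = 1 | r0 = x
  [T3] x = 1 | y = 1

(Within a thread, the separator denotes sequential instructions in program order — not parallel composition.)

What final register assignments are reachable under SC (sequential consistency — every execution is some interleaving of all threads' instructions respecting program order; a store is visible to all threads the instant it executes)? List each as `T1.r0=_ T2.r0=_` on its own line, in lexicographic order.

T1.r0=0 T2.r0=0
T1.r0=0 T2.r0=1
T1.r0=0 T2.r0=2
T1.r0=1 T2.r0=0
T1.r0=1 T2.r0=1
T1.r0=1 T2.r0=2

outcome vector order: (T1.r0,T2.r0)
|SC outcomes| = 6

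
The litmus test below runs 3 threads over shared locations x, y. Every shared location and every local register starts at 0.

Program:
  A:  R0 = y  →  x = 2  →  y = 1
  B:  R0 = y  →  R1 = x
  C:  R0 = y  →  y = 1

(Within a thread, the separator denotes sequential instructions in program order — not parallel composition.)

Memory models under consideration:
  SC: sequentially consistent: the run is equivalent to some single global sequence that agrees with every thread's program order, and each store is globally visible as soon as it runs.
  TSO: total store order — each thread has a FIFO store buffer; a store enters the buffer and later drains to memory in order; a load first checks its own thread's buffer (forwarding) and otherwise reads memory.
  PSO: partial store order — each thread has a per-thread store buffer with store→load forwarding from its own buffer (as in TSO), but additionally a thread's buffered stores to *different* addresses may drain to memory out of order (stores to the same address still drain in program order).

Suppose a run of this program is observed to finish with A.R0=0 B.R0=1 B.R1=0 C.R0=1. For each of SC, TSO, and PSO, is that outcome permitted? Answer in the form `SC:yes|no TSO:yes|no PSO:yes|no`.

outcome vector order: (A.R0,B.R0,B.R1,C.R0)
SC: 11 outcomes — {0000 0001 0020 0021 0100 0120 0121 1000 1020 1100 1120}
TSO: 11 outcomes — {0000 0001 0020 0021 0100 0120 0121 1000 1020 1100 1120}
PSO: 12 outcomes — {0000 0001 0020 0021 0100 0101 0120 0121 1000 1020 1100 1120}
target 0101 ∈ {PSO}

SC:no TSO:no PSO:yes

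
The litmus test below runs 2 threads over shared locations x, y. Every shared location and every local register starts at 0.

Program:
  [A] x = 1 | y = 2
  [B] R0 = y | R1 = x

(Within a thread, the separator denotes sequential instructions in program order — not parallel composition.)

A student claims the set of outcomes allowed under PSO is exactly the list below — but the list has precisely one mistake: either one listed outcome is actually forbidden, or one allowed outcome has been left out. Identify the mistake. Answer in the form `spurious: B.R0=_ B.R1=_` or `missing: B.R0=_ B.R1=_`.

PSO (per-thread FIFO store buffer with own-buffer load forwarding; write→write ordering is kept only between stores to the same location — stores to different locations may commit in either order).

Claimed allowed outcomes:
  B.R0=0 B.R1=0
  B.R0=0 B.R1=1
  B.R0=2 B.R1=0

outcome vector order: (B.R0,B.R1)
under PSO → 00; 01; 20; 21
PSO∖claimed = {21}

missing: B.R0=2 B.R1=1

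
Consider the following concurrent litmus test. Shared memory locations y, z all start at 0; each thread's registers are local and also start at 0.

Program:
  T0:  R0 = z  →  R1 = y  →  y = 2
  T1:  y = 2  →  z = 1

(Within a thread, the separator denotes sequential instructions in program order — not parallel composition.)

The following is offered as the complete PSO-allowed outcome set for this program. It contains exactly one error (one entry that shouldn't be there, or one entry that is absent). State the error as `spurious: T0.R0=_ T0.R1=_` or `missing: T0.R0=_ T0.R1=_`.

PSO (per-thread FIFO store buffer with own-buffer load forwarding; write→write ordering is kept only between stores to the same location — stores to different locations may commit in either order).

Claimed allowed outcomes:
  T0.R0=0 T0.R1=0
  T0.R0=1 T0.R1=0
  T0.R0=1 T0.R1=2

missing: T0.R0=0 T0.R1=2

outcome vector order: (T0.R0,T0.R1)
PSO: 4 outcomes — {(0,0) (0,2) (1,0) (1,2)}
PSO∖claimed = {(0,2)}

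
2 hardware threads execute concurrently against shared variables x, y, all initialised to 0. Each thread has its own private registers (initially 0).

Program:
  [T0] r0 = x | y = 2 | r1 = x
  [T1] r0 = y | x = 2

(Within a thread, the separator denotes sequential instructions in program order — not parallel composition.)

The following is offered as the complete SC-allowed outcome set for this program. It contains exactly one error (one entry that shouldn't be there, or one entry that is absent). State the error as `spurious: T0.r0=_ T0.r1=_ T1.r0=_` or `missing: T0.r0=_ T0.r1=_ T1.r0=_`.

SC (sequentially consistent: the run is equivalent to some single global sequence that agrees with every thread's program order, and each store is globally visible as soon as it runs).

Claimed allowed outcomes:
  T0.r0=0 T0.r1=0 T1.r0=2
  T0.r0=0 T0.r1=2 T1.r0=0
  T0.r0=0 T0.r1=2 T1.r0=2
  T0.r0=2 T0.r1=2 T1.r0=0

missing: T0.r0=0 T0.r1=0 T1.r0=0

outcome vector order: (T0.r0,T0.r1,T1.r0)
SC (5): <0 0 0>; <0 0 2>; <0 2 0>; <0 2 2>; <2 2 0>
SC∖claimed = {<0 0 0>}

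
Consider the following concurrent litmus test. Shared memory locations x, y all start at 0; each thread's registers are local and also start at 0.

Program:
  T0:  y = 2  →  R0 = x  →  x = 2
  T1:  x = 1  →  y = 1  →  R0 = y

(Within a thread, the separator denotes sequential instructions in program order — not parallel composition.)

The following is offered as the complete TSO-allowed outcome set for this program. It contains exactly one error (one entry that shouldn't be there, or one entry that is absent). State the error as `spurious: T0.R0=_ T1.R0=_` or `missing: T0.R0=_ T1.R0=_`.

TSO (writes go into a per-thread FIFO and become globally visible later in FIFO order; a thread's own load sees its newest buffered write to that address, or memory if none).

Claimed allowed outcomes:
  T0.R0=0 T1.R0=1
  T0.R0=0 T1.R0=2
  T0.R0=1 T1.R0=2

missing: T0.R0=1 T1.R0=1

outcome vector order: (T0.R0,T1.R0)
TSO: 4 outcomes — {(0,1) (0,2) (1,1) (1,2)}
TSO∖claimed = {(1,1)}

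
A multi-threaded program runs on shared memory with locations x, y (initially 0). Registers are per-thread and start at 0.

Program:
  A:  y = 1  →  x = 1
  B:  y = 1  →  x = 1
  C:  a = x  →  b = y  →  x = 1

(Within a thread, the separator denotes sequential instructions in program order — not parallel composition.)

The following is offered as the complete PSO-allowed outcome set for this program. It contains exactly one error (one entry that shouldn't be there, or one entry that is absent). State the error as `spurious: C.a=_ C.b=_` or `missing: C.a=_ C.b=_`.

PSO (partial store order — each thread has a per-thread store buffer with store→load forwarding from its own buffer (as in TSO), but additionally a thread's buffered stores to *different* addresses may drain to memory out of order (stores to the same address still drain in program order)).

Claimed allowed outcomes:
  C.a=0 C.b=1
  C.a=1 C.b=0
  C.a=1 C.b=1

missing: C.a=0 C.b=0

outcome vector order: (C.a,C.b)
[PSO] allowed = {0/0 0/1 1/0 1/1}
PSO∖claimed = {0/0}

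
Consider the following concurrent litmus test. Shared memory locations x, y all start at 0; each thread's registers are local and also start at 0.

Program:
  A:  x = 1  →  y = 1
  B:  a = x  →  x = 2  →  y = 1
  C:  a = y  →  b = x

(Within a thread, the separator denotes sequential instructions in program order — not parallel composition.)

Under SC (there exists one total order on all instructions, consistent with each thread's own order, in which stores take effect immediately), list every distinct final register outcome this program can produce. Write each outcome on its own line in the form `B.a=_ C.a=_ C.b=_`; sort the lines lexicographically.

outcome vector order: (B.a,C.a,C.b)
|SC outcomes| = 10

B.a=0 C.a=0 C.b=0
B.a=0 C.a=0 C.b=1
B.a=0 C.a=0 C.b=2
B.a=0 C.a=1 C.b=1
B.a=0 C.a=1 C.b=2
B.a=1 C.a=0 C.b=0
B.a=1 C.a=0 C.b=1
B.a=1 C.a=0 C.b=2
B.a=1 C.a=1 C.b=1
B.a=1 C.a=1 C.b=2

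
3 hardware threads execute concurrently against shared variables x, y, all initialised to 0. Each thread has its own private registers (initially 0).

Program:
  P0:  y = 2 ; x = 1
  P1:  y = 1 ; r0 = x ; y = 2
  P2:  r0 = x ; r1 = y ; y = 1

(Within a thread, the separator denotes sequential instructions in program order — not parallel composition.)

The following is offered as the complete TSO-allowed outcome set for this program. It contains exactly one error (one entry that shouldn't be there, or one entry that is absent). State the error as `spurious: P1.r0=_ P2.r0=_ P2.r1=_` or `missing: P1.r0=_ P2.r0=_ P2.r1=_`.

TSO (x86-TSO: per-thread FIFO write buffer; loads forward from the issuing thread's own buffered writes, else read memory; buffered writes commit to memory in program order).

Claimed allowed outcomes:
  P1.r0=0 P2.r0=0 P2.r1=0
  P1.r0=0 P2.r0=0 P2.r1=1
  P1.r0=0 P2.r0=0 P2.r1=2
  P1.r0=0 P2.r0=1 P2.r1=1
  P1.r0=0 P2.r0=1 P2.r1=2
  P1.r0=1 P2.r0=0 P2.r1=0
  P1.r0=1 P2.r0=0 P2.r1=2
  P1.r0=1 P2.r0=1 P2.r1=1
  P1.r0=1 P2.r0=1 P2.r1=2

outcome vector order: (P1.r0,P2.r0,P2.r1)
[TSO] allowed = {000; 001; 002; 011; 012; 100; 101; 102; 111; 112}
TSO∖claimed = {101}

missing: P1.r0=1 P2.r0=0 P2.r1=1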